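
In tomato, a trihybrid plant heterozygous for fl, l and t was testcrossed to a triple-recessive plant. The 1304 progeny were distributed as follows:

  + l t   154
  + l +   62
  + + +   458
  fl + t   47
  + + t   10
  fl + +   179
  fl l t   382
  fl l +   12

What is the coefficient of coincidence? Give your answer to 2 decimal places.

The two most frequent reciprocal classes, + + + and fl l t, are the parental types, so the F1 was + + + / fl l t.
The two rarest classes, + + t and fl l +, are the double crossovers. Comparing them with the parentals, only the t allele has switched, so t is the middle locus and the order is fl – t – l.
fl–t: (333 + 22)/1304 = 0.2722; t–l: (109 + 22)/1304 = 0.1005.
Expected DCO frequency = 0.2722 × 0.1005 ≈ 0.02736; observed = 22/1304 ≈ 0.01687.
Coefficient of coincidence = 0.01687/0.02736 ≈ 0.62.

0.62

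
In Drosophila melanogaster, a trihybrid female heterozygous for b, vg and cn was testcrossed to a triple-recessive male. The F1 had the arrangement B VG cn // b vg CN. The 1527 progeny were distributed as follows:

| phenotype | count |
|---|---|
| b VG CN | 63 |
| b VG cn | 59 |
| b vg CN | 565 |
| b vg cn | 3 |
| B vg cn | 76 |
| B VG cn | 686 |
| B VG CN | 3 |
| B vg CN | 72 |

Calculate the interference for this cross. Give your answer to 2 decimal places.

0.54

The two rarest classes, B VG CN and b vg cn, are the double crossovers. Comparing them with the parentals, only the cn allele has switched, so cn is the middle locus and the order is b – cn – vg.
b–cn: (131 + 6)/1527 = 0.0897; cn–vg: (139 + 6)/1527 = 0.0950.
Expected DCO frequency = 0.0897 × 0.0950 ≈ 0.00852; observed = 6/1527 ≈ 0.00393.
Coefficient of coincidence = 0.00393/0.00852 ≈ 0.46; interference = 1 − 0.46 = 0.54.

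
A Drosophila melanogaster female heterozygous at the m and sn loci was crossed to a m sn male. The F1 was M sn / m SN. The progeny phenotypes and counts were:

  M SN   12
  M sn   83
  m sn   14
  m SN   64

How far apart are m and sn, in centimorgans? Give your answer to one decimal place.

The recombinant classes are M SN and m sn: 12 + 14 = 26.
Recombination frequency = 26/173 = 0.1503 ≈ 15.0%, i.e. 15.0 centimorgans.

15.0 centimorgans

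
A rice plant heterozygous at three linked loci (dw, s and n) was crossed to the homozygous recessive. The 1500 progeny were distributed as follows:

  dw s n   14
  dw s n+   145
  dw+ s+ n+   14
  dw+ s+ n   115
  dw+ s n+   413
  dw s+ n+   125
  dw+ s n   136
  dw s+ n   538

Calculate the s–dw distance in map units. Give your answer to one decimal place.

19.2 map units

The two most frequent reciprocal classes, dw+ s n+ and dw s+ n, are the parental types, so the F1 was dw+ s n+ / dw s+ n.
The two rarest classes, dw+ s+ n+ and dw s n, are the double crossovers. Comparing them with the parentals, only the s allele has switched, so s is the middle locus and the order is n – s – dw.
Crossovers in the s–dw interval produce the single-crossover classes dw s n+ and dw+ s+ n (145 + 115 = 260) plus the double crossovers (28).
RF(s–dw) = (260 + 28) / 1500 = 288/1500 = 0.1920 → 19.2 map units.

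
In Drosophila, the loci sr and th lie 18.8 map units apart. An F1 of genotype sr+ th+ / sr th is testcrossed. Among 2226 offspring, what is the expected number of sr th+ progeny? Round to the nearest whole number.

A map distance of 18.8 map units corresponds to a recombination frequency of 0.188.
The F1 is sr+ th+ / sr th, so sr th+ is a recombinant gamete class with expected frequency r/2 = 0.188/2 = 0.0940.
Expected number = 0.0940 × 2226 = 209.24 ≈ 209.

209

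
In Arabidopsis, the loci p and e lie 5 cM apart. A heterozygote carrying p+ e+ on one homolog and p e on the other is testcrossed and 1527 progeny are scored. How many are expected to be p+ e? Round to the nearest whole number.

38

A map distance of 5 cM corresponds to a recombination frequency of 0.050.
The F1 is p+ e+ / p e, so p+ e is a recombinant gamete class with expected frequency r/2 = 0.050/2 = 0.0250.
Expected number = 0.0250 × 1527 = 38.18 ≈ 38.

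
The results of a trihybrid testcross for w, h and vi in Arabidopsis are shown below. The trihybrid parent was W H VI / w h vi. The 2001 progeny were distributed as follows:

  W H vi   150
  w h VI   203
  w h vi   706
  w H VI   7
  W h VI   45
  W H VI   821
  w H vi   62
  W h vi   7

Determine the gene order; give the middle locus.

w

The two rarest classes, w H VI and W h vi, are the double crossovers. Comparing them with the parentals, only the w allele has switched, so w is the middle locus and the order is vi – w – h.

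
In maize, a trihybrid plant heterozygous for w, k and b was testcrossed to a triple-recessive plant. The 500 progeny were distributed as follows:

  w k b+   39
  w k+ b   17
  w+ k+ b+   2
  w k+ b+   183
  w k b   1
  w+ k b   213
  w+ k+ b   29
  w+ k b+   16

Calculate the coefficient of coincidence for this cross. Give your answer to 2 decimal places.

0.59

The two most frequent reciprocal classes, w k+ b+ and w+ k b, are the parental types, so the F1 was w k+ b+ / w+ k b.
The two rarest classes, w+ k+ b+ and w k b, are the double crossovers. Comparing them with the parentals, only the w allele has switched, so w is the middle locus and the order is k – w – b.
k–w: (68 + 3)/500 = 0.1420; w–b: (33 + 3)/500 = 0.0720.
Expected DCO frequency = 0.1420 × 0.0720 ≈ 0.01022; observed = 3/500 ≈ 0.00600.
Coefficient of coincidence = 0.00600/0.01022 ≈ 0.59.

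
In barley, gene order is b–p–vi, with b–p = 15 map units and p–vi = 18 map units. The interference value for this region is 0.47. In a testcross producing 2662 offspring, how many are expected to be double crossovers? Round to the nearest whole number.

38

Map distances give recombination frequencies of 0.150 and 0.180 for the two intervals.
With interference 0.47 (so coincidence = 0.53), expected double-crossover frequency = 0.150 × 0.180 × 0.53 = 0.01431.
Expected number = 0.01431 × 2662 = 38.09 ≈ 38.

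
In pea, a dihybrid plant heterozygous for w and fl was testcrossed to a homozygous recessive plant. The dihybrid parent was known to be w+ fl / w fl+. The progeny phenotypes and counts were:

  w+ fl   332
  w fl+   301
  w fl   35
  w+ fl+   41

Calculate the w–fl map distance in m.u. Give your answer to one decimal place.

The recombinant classes are w+ fl+ and w fl: 41 + 35 = 76.
Recombination frequency = 76/709 = 0.1072 ≈ 10.7%, i.e. 10.7 m.u.

10.7 m.u.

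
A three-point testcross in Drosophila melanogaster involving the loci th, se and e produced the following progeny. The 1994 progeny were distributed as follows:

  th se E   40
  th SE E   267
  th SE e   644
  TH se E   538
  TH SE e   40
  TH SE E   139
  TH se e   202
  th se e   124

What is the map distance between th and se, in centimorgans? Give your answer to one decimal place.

The two most frequent reciprocal classes, TH se E and th SE e, are the parental types, so the F1 was TH se E / th SE e.
The two rarest classes, th se E and TH SE e, are the double crossovers. Comparing them with the parentals, only the th allele has switched, so th is the middle locus and the order is se – th – e.
Crossovers in the se–th interval produce the single-crossover classes TH SE E and th se e (139 + 124 = 263) plus the double crossovers (80).
RF(se–th) = (263 + 80) / 1994 = 343/1994 = 0.1720 → 17.2 centimorgans.

17.2 centimorgans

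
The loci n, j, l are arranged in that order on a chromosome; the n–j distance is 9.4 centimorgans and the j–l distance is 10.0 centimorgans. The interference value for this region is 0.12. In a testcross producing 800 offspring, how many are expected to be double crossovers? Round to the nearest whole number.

7

Map distances give recombination frequencies of 0.094 and 0.100 for the two intervals.
With interference 0.12 (so coincidence = 0.88), expected double-crossover frequency = 0.094 × 0.100 × 0.88 = 0.00827.
Expected number = 0.00827 × 800 = 6.62 ≈ 7.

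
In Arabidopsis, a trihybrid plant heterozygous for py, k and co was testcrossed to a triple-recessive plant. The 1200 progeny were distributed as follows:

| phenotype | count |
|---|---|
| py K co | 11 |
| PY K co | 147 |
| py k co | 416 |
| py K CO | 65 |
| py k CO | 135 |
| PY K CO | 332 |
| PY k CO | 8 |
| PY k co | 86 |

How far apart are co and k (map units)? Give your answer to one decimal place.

25.1 map units

The two most frequent reciprocal classes, PY K CO and py k co, are the parental types, so the F1 was PY K CO / py k co.
The two rarest classes, PY k CO and py K co, are the double crossovers. Comparing them with the parentals, only the k allele has switched, so k is the middle locus and the order is py – k – co.
Crossovers in the k–co interval produce the single-crossover classes PY K co and py k CO (147 + 135 = 282) plus the double crossovers (19).
RF(k–co) = (282 + 19) / 1200 = 301/1200 = 0.2508 → 25.1 map units.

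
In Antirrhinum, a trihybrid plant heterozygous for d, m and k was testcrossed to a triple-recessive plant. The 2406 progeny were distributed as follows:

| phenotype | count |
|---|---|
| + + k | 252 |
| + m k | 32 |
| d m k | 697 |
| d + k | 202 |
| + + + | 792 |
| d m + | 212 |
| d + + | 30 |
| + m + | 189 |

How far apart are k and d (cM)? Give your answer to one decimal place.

The two most frequent reciprocal classes, d m k and + + +, are the parental types, so the F1 was d m k / + + +.
The two rarest classes, + m k and d + +, are the double crossovers. Comparing them with the parentals, only the d allele has switched, so d is the middle locus and the order is k – d – m.
Crossovers in the k–d interval produce the single-crossover classes d m + and + + k (212 + 252 = 464) plus the double crossovers (62).
RF(k–d) = (464 + 62) / 2406 = 526/2406 = 0.2186 → 21.9 cM.

21.9 cM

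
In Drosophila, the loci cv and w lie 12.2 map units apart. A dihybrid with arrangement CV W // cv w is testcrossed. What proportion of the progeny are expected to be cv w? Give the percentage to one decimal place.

43.9%

A map distance of 12.2 map units corresponds to a recombination frequency of 0.122.
The F1 is CV W / cv w, so cv w is a parental gamete class with expected frequency (1 − r)/2 = 0.878/2 = 0.4390.
That is 0.4390 = 43.9% of the progeny.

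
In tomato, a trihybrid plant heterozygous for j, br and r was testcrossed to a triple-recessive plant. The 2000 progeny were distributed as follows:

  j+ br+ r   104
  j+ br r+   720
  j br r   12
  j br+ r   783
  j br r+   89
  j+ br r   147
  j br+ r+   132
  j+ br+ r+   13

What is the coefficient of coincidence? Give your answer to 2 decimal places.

0.75

The two most frequent reciprocal classes, j br+ r and j+ br r+, are the parental types, so the F1 was j br+ r / j+ br r+.
The two rarest classes, j br r and j+ br+ r+, are the double crossovers. Comparing them with the parentals, only the br allele has switched, so br is the middle locus and the order is j – br – r.
j–br: (193 + 25)/2000 = 0.1090; br–r: (279 + 25)/2000 = 0.1520.
Expected DCO frequency = 0.1090 × 0.1520 ≈ 0.01657; observed = 25/2000 ≈ 0.01250.
Coefficient of coincidence = 0.01250/0.01657 ≈ 0.75.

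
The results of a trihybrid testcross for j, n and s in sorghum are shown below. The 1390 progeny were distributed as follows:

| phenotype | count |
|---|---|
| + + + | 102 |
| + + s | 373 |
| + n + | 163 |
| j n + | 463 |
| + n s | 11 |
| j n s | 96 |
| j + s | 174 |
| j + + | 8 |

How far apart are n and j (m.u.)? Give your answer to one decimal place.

25.6 m.u.

The two most frequent reciprocal classes, + + s and j n +, are the parental types, so the F1 was + + s / j n +.
The two rarest classes, + n s and j + +, are the double crossovers. Comparing them with the parentals, only the n allele has switched, so n is the middle locus and the order is s – n – j.
Crossovers in the n–j interval produce the single-crossover classes j + s and + n + (174 + 163 = 337) plus the double crossovers (19).
RF(n–j) = (337 + 19) / 1390 = 356/1390 = 0.2561 → 25.6 m.u.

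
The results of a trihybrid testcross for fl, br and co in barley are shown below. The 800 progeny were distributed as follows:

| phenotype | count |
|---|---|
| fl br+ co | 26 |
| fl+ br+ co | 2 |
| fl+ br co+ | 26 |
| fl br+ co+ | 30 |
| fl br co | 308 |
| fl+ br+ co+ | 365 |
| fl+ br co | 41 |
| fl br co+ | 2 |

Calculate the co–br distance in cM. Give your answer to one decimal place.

7.0 cM

The two most frequent reciprocal classes, fl br co and fl+ br+ co+, are the parental types, so the F1 was fl br co / fl+ br+ co+.
The two rarest classes, fl br co+ and fl+ br+ co, are the double crossovers. Comparing them with the parentals, only the co allele has switched, so co is the middle locus and the order is br – co – fl.
Crossovers in the br–co interval produce the single-crossover classes fl br+ co and fl+ br co+ (26 + 26 = 52) plus the double crossovers (4).
RF(br–co) = (52 + 4) / 800 = 56/800 = 0.0700 → 7.0 cM.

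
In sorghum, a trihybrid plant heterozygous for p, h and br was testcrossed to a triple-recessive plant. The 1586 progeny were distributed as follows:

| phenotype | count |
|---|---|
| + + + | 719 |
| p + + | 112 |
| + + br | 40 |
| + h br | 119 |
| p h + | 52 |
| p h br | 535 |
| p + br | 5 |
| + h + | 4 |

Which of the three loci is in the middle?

The two most frequent reciprocal classes, + + + and p h br, are the parental types, so the F1 was + + + / p h br.
The two rarest classes, + h + and p + br, are the double crossovers. Comparing them with the parentals, only the h allele has switched, so h is the middle locus and the order is p – h – br.

h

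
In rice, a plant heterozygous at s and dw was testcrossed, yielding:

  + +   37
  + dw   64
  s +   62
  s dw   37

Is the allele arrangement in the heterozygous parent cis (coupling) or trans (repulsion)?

trans

The two most frequent classes are + dw (64) and s + (62); these are the parental (non-recombinant) types.
So the F1 carried + dw on one chromosome and s + on the other — the recessive alleles are on opposite chromosomes (trans / repulsion).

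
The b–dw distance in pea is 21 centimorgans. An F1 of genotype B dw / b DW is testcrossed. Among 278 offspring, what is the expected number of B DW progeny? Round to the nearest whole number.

A map distance of 21 centimorgans corresponds to a recombination frequency of 0.210.
The F1 is B dw / b DW, so B DW is a recombinant gamete class with expected frequency r/2 = 0.210/2 = 0.1050.
Expected number = 0.1050 × 278 = 29.19 ≈ 29.

29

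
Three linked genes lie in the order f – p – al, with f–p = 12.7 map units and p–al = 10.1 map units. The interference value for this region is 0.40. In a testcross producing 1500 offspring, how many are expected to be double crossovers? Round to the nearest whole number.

Map distances give recombination frequencies of 0.127 and 0.101 for the two intervals.
With interference 0.40 (so coincidence = 0.60), expected double-crossover frequency = 0.127 × 0.101 × 0.60 = 0.00770.
Expected number = 0.00770 × 1500 = 11.54 ≈ 12.

12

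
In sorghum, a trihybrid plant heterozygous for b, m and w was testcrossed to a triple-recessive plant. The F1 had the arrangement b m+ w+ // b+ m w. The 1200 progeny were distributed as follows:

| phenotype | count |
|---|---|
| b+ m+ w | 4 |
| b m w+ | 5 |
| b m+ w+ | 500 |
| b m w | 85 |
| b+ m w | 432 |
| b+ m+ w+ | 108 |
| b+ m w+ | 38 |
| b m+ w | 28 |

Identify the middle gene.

The two rarest classes, b m w+ and b+ m+ w, are the double crossovers. Comparing them with the parentals, only the m allele has switched, so m is the middle locus and the order is w – m – b.

m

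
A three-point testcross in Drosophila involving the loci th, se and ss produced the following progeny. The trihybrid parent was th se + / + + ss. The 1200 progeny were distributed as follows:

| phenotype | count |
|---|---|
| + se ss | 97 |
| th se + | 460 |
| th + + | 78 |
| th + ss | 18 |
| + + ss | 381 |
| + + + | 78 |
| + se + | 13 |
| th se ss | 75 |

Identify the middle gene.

The two rarest classes, + se + and th + ss, are the double crossovers. Comparing them with the parentals, only the th allele has switched, so th is the middle locus and the order is se – th – ss.

th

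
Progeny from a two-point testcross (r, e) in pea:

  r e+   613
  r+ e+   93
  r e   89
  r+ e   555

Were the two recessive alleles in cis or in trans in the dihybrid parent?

The two most frequent classes are r+ e (555) and r e+ (613); these are the parental (non-recombinant) types.
So the F1 carried r+ e on one chromosome and r e+ on the other — the recessive alleles are on opposite chromosomes (trans / repulsion).

trans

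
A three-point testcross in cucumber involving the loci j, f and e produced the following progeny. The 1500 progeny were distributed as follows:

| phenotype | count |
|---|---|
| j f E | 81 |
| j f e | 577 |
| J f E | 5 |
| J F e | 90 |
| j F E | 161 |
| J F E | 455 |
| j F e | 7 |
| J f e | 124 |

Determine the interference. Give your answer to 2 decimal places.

The two most frequent reciprocal classes, j f e and J F E, are the parental types, so the F1 was j f e / J F E.
The two rarest classes, j F e and J f E, are the double crossovers. Comparing them with the parentals, only the f allele has switched, so f is the middle locus and the order is j – f – e.
j–f: (285 + 12)/1500 = 0.1980; f–e: (171 + 12)/1500 = 0.1220.
Expected DCO frequency = 0.1980 × 0.1220 ≈ 0.02416; observed = 12/1500 ≈ 0.00800.
Coefficient of coincidence = 0.00800/0.02416 ≈ 0.33; interference = 1 − 0.33 = 0.67.

0.67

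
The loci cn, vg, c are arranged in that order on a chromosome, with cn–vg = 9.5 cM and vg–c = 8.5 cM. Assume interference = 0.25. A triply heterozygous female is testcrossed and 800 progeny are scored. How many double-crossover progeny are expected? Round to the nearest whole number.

Map distances give recombination frequencies of 0.095 and 0.085 for the two intervals.
With interference 0.25 (so coincidence = 0.75), expected double-crossover frequency = 0.095 × 0.085 × 0.75 = 0.00606.
Expected number = 0.00606 × 800 = 4.85 ≈ 5.

5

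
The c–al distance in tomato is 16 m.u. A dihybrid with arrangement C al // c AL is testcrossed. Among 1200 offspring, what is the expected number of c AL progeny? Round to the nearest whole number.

A map distance of 16 m.u. corresponds to a recombination frequency of 0.160.
The F1 is C al / c AL, so c AL is a parental gamete class with expected frequency (1 − r)/2 = 0.840/2 = 0.4200.
Expected number = 0.4200 × 1200 = 504.00 ≈ 504.

504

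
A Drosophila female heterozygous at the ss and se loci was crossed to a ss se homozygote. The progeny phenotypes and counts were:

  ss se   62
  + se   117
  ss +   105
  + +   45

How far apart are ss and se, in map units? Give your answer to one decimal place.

The two most frequent classes, + se (117) and ss + (105), are the parental types, so the F1 was + se / ss +.
The recombinant classes are + + and ss se: 45 + 62 = 107.
Recombination frequency = 107/329 = 0.3252 ≈ 32.5%, i.e. 32.5 map units.

32.5 map units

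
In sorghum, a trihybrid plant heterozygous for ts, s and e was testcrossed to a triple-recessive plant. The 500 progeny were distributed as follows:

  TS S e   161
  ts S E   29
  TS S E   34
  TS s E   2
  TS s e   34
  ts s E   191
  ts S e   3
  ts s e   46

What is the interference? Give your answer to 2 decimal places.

0.57

The two most frequent reciprocal classes, TS S e and ts s E, are the parental types, so the F1 was TS S e / ts s E.
The two rarest classes, ts S e and TS s E, are the double crossovers. Comparing them with the parentals, only the ts allele has switched, so ts is the middle locus and the order is e – ts – s.
e–ts: (80 + 5)/500 = 0.1700; ts–s: (63 + 5)/500 = 0.1360.
Expected DCO frequency = 0.1700 × 0.1360 ≈ 0.02312; observed = 5/500 ≈ 0.01000.
Coefficient of coincidence = 0.01000/0.02312 ≈ 0.43; interference = 1 − 0.43 = 0.57.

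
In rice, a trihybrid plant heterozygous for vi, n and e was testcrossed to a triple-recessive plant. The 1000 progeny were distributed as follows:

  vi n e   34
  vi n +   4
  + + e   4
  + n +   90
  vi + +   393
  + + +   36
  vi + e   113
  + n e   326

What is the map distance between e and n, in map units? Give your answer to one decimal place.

The two most frequent reciprocal classes, vi + + and + n e, are the parental types, so the F1 was vi + + / + n e.
The two rarest classes, vi n + and + + e, are the double crossovers. Comparing them with the parentals, only the n allele has switched, so n is the middle locus and the order is vi – n – e.
Crossovers in the n–e interval produce the single-crossover classes vi + e and + n + (113 + 90 = 203) plus the double crossovers (8).
RF(n–e) = (203 + 8) / 1000 = 211/1000 = 0.2110 → 21.1 map units.

21.1 map units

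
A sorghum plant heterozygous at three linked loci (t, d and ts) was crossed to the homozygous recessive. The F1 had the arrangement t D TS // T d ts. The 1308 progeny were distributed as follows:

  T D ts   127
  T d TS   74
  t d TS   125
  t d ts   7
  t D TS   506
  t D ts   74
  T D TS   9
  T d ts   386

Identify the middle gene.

The two rarest classes, T D TS and t d ts, are the double crossovers. Comparing them with the parentals, only the t allele has switched, so t is the middle locus and the order is d – t – ts.

t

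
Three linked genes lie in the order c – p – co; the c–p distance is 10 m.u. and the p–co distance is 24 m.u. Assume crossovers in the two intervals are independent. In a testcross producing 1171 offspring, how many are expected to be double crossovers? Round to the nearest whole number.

Map distances give recombination frequencies of 0.100 and 0.240 for the two intervals.
With no interference, expected double-crossover frequency = 0.100 × 0.240 = 0.02400.
Expected number = 0.02400 × 1171 = 28.10 ≈ 28.

28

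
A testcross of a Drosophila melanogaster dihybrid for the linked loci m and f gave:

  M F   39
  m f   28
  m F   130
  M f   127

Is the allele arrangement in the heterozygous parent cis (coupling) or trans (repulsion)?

trans

The two most frequent classes are M f (127) and m F (130); these are the parental (non-recombinant) types.
So the F1 carried M f on one chromosome and m F on the other — the recessive alleles are on opposite chromosomes (trans / repulsion).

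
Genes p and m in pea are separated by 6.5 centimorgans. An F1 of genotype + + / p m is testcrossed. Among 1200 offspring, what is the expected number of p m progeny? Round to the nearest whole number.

A map distance of 6.5 centimorgans corresponds to a recombination frequency of 0.065.
The F1 is + + / p m, so p m is a parental gamete class with expected frequency (1 − r)/2 = 0.935/2 = 0.4675.
Expected number = 0.4675 × 1200 = 561.00 ≈ 561.

561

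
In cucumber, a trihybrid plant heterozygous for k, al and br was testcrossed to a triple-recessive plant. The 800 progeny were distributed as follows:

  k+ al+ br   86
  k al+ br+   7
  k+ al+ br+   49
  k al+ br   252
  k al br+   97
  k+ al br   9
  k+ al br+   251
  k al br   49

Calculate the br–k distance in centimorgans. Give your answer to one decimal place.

24.9 centimorgans

The two most frequent reciprocal classes, k al+ br and k+ al br+, are the parental types, so the F1 was k al+ br / k+ al br+.
The two rarest classes, k al+ br+ and k+ al br, are the double crossovers. Comparing them with the parentals, only the br allele has switched, so br is the middle locus and the order is k – br – al.
Crossovers in the k–br interval produce the single-crossover classes k+ al+ br and k al br+ (86 + 97 = 183) plus the double crossovers (16).
RF(k–br) = (183 + 16) / 800 = 199/800 = 0.2487 → 24.9 centimorgans.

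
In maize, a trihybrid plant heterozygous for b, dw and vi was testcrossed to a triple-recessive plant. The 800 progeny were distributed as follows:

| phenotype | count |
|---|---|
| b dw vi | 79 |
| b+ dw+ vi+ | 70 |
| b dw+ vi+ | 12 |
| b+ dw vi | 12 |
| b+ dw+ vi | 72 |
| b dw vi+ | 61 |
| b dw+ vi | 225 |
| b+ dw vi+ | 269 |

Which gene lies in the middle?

vi

The two most frequent reciprocal classes, b+ dw vi+ and b dw+ vi, are the parental types, so the F1 was b+ dw vi+ / b dw+ vi.
The two rarest classes, b+ dw vi and b dw+ vi+, are the double crossovers. Comparing them with the parentals, only the vi allele has switched, so vi is the middle locus and the order is b – vi – dw.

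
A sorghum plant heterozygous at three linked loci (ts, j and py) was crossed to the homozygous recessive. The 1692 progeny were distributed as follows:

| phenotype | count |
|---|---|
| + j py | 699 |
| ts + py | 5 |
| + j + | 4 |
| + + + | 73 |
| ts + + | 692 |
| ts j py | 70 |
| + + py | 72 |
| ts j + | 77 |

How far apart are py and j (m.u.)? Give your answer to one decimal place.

The two most frequent reciprocal classes, ts + + and + j py, are the parental types, so the F1 was ts + + / + j py.
The two rarest classes, ts + py and + j +, are the double crossovers. Comparing them with the parentals, only the py allele has switched, so py is the middle locus and the order is ts – py – j.
Crossovers in the py–j interval produce the single-crossover classes ts j + and + + py (77 + 72 = 149) plus the double crossovers (9).
RF(py–j) = (149 + 9) / 1692 = 158/1692 = 0.0934 → 9.3 m.u.

9.3 m.u.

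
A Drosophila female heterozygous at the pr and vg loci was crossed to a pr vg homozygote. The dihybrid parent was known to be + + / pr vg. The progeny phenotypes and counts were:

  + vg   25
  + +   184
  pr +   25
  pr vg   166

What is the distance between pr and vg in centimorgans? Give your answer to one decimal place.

The recombinant classes are + vg and pr +: 25 + 25 = 50.
Recombination frequency = 50/400 = 0.1250 ≈ 12.5%, i.e. 12.5 centimorgans.

12.5 centimorgans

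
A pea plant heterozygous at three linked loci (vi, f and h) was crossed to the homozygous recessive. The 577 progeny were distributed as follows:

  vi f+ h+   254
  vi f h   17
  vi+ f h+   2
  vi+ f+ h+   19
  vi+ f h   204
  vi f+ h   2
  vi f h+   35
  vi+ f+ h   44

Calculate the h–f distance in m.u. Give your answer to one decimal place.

The two most frequent reciprocal classes, vi+ f h and vi f+ h+, are the parental types, so the F1 was vi+ f h / vi f+ h+.
The two rarest classes, vi+ f h+ and vi f+ h, are the double crossovers. Comparing them with the parentals, only the h allele has switched, so h is the middle locus and the order is vi – h – f.
Crossovers in the h–f interval produce the single-crossover classes vi+ f+ h and vi f h+ (44 + 35 = 79) plus the double crossovers (4).
RF(h–f) = (79 + 4) / 577 = 83/577 = 0.1438 → 14.4 m.u.

14.4 m.u.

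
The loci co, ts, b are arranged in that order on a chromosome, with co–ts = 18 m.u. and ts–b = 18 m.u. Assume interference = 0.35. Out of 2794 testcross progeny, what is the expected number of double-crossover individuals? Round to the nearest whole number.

Map distances give recombination frequencies of 0.180 and 0.180 for the two intervals.
With interference 0.35 (so coincidence = 0.65), expected double-crossover frequency = 0.180 × 0.180 × 0.65 = 0.02106.
Expected number = 0.02106 × 2794 = 58.84 ≈ 59.

59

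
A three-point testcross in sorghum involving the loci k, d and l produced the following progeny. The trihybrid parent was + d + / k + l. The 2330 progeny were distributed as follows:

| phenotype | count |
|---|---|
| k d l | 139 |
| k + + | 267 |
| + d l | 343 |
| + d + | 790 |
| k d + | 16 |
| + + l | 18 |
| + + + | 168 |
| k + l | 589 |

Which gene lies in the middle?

The two rarest classes, k d + and + + l, are the double crossovers. Comparing them with the parentals, only the k allele has switched, so k is the middle locus and the order is l – k – d.

k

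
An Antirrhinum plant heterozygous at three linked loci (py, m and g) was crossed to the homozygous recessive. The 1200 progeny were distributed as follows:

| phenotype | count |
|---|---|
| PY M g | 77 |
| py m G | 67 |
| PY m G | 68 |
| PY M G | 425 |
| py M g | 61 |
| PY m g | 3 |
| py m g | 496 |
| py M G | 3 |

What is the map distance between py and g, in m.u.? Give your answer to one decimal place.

The two most frequent reciprocal classes, PY M G and py m g, are the parental types, so the F1 was PY M G / py m g.
The two rarest classes, py M G and PY m g, are the double crossovers. Comparing them with the parentals, only the py allele has switched, so py is the middle locus and the order is g – py – m.
Crossovers in the g–py interval produce the single-crossover classes PY M g and py m G (77 + 67 = 144) plus the double crossovers (6).
RF(g–py) = (144 + 6) / 1200 = 150/1200 = 0.1250 → 12.5 m.u.

12.5 m.u.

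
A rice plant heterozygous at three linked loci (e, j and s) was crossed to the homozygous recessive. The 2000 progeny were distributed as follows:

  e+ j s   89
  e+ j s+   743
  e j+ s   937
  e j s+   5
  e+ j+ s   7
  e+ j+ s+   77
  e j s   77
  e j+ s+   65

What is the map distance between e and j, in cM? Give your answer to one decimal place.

The two most frequent reciprocal classes, e j+ s and e+ j s+, are the parental types, so the F1 was e j+ s / e+ j s+.
The two rarest classes, e+ j+ s and e j s+, are the double crossovers. Comparing them with the parentals, only the e allele has switched, so e is the middle locus and the order is j – e – s.
Crossovers in the j–e interval produce the single-crossover classes e j s and e+ j+ s+ (77 + 77 = 154) plus the double crossovers (12).
RF(j–e) = (154 + 12) / 2000 = 166/2000 = 0.0830 → 8.3 cM.

8.3 cM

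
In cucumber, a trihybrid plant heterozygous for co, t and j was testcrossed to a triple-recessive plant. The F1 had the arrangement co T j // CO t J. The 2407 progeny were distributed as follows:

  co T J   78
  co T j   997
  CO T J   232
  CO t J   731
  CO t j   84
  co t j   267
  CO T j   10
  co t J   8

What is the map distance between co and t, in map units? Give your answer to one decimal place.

The two rarest classes, CO T j and co t J, are the double crossovers. Comparing them with the parentals, only the co allele has switched, so co is the middle locus and the order is t – co – j.
Crossovers in the t–co interval produce the single-crossover classes co t j and CO T J (267 + 232 = 499) plus the double crossovers (18).
RF(t–co) = (499 + 18) / 2407 = 517/2407 = 0.2148 → 21.5 map units.

21.5 map units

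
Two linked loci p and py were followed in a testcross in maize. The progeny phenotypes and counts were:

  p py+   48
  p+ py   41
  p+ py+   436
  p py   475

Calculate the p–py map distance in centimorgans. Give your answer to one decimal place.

The two most frequent classes, p+ py+ (436) and p py (475), are the parental types, so the F1 was p+ py+ / p py.
The recombinant classes are p+ py and p py+: 41 + 48 = 89.
Recombination frequency = 89/1000 = 0.0890 ≈ 8.9%, i.e. 8.9 centimorgans.

8.9 centimorgans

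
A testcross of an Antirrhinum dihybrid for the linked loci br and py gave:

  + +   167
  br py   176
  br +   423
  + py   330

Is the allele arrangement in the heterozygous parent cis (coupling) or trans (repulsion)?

trans

The two most frequent classes are + py (330) and br + (423); these are the parental (non-recombinant) types.
So the F1 carried + py on one chromosome and br + on the other — the recessive alleles are on opposite chromosomes (trans / repulsion).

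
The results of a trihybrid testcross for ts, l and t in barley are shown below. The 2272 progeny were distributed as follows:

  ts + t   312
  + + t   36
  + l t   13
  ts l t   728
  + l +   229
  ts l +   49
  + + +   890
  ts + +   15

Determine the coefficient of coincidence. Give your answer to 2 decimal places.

0.99

The two most frequent reciprocal classes, + + + and ts l t, are the parental types, so the F1 was + + + / ts l t.
The two rarest classes, ts + + and + l t, are the double crossovers. Comparing them with the parentals, only the ts allele has switched, so ts is the middle locus and the order is t – ts – l.
t–ts: (85 + 28)/2272 = 0.0497; ts–l: (541 + 28)/2272 = 0.2504.
Expected DCO frequency = 0.0497 × 0.2504 ≈ 0.01244; observed = 28/2272 ≈ 0.01232.
Coefficient of coincidence = 0.01232/0.01244 ≈ 0.99.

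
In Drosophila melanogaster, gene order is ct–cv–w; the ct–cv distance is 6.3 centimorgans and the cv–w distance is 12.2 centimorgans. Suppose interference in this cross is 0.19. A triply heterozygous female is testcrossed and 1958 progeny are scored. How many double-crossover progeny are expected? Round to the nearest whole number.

Map distances give recombination frequencies of 0.063 and 0.122 for the two intervals.
With interference 0.19 (so coincidence = 0.81), expected double-crossover frequency = 0.063 × 0.122 × 0.81 = 0.00623.
Expected number = 0.00623 × 1958 = 12.19 ≈ 12.

12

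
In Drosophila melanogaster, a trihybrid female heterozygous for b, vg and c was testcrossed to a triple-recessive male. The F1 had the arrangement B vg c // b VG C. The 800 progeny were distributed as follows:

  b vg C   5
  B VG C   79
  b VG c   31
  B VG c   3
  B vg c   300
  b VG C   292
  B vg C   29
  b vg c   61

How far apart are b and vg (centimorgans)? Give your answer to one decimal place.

18.5 centimorgans

The two rarest classes, B VG c and b vg C, are the double crossovers. Comparing them with the parentals, only the vg allele has switched, so vg is the middle locus and the order is c – vg – b.
Crossovers in the vg–b interval produce the single-crossover classes b vg c and B VG C (61 + 79 = 140) plus the double crossovers (8).
RF(vg–b) = (140 + 8) / 800 = 148/800 = 0.1850 → 18.5 centimorgans.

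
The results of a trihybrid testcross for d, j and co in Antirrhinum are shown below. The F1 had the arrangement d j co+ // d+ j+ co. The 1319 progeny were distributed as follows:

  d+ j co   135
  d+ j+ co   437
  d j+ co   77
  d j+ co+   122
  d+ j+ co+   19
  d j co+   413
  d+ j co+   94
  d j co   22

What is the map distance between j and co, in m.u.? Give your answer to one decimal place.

The two rarest classes, d j co and d+ j+ co+, are the double crossovers. Comparing them with the parentals, only the co allele has switched, so co is the middle locus and the order is d – co – j.
Crossovers in the co–j interval produce the single-crossover classes d j+ co+ and d+ j co (122 + 135 = 257) plus the double crossovers (41).
RF(co–j) = (257 + 41) / 1319 = 298/1319 = 0.2259 → 22.6 m.u.

22.6 m.u.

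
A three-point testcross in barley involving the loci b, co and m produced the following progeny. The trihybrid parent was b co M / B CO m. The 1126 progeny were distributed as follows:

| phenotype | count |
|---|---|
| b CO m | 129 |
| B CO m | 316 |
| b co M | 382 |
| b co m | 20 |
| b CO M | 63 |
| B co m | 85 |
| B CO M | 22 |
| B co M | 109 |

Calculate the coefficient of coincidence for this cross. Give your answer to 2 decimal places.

The two rarest classes, b co m and B CO M, are the double crossovers. Comparing them with the parentals, only the m allele has switched, so m is the middle locus and the order is co – m – b.
co–m: (148 + 42)/1126 = 0.1687; m–b: (238 + 42)/1126 = 0.2487.
Expected DCO frequency = 0.1687 × 0.2487 ≈ 0.04196; observed = 42/1126 ≈ 0.03730.
Coefficient of coincidence = 0.03730/0.04196 ≈ 0.89.

0.89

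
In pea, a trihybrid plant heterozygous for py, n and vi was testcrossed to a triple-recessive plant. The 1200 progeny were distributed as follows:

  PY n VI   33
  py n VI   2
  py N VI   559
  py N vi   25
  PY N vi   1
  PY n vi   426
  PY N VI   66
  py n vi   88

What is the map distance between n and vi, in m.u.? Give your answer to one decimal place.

The two most frequent reciprocal classes, PY n vi and py N VI, are the parental types, so the F1 was PY n vi / py N VI.
The two rarest classes, PY N vi and py n VI, are the double crossovers. Comparing them with the parentals, only the n allele has switched, so n is the middle locus and the order is py – n – vi.
Crossovers in the n–vi interval produce the single-crossover classes PY n VI and py N vi (33 + 25 = 58) plus the double crossovers (3).
RF(n–vi) = (58 + 3) / 1200 = 61/1200 = 0.0508 → 5.1 m.u.

5.1 m.u.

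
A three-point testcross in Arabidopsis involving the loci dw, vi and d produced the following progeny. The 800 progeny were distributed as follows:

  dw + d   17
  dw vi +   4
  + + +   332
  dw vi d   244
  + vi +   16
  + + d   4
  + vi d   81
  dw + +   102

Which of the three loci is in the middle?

The two most frequent reciprocal classes, + + + and dw vi d, are the parental types, so the F1 was + + + / dw vi d.
The two rarest classes, + + d and dw vi +, are the double crossovers. Comparing them with the parentals, only the d allele has switched, so d is the middle locus and the order is dw – d – vi.

d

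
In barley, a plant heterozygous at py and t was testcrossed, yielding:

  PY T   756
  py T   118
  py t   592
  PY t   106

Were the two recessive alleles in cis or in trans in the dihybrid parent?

cis

The two most frequent classes are PY T (756) and py t (592); these are the parental (non-recombinant) types.
So the F1 carried PY T on one chromosome and py t on the other — the recessive alleles are on the same chromosome (cis / coupling).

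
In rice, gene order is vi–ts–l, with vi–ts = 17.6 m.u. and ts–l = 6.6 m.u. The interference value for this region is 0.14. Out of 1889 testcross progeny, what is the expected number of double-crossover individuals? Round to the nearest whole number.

Map distances give recombination frequencies of 0.176 and 0.066 for the two intervals.
With interference 0.14 (so coincidence = 0.86), expected double-crossover frequency = 0.176 × 0.066 × 0.86 = 0.00999.
Expected number = 0.00999 × 1889 = 18.87 ≈ 19.

19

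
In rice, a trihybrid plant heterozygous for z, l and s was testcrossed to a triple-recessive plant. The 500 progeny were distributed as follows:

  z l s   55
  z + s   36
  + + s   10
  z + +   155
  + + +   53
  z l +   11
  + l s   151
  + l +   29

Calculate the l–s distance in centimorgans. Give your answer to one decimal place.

The two most frequent reciprocal classes, + l s and z + +, are the parental types, so the F1 was + l s / z + +.
The two rarest classes, + + s and z l +, are the double crossovers. Comparing them with the parentals, only the l allele has switched, so l is the middle locus and the order is s – l – z.
Crossovers in the s–l interval produce the single-crossover classes + l + and z + s (29 + 36 = 65) plus the double crossovers (21).
RF(s–l) = (65 + 21) / 500 = 86/500 = 0.1720 → 17.2 centimorgans.

17.2 centimorgans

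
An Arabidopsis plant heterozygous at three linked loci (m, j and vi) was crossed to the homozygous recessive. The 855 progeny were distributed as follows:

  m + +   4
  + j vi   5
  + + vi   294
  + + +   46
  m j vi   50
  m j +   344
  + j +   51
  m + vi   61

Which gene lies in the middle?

j

The two most frequent reciprocal classes, + + vi and m j +, are the parental types, so the F1 was + + vi / m j +.
The two rarest classes, + j vi and m + +, are the double crossovers. Comparing them with the parentals, only the j allele has switched, so j is the middle locus and the order is vi – j – m.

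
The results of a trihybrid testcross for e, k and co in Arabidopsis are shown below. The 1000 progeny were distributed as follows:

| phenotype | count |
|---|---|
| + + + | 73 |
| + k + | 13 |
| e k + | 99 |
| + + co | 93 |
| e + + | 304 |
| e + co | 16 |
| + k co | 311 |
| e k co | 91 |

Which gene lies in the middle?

The two most frequent reciprocal classes, e + + and + k co, are the parental types, so the F1 was e + + / + k co.
The two rarest classes, e + co and + k +, are the double crossovers. Comparing them with the parentals, only the co allele has switched, so co is the middle locus and the order is k – co – e.

co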